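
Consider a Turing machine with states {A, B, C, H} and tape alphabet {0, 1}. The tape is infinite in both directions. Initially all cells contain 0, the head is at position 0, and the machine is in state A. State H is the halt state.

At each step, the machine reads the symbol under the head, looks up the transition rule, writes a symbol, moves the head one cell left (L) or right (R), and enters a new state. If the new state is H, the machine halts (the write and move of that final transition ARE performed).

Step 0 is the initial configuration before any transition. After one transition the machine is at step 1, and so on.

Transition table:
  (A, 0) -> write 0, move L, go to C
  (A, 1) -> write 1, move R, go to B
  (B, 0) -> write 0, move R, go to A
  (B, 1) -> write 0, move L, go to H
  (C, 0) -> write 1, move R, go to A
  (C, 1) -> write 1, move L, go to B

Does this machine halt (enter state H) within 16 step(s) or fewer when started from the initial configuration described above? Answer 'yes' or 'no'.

Answer: yes

Derivation:
Step 1: in state A at pos 0, read 0 -> (A,0)->write 0,move L,goto C. Now: state=C, head=-1, tape[-2..1]=0000 (head:  ^)
Step 2: in state C at pos -1, read 0 -> (C,0)->write 1,move R,goto A. Now: state=A, head=0, tape[-2..1]=0100 (head:   ^)
Step 3: in state A at pos 0, read 0 -> (A,0)->write 0,move L,goto C. Now: state=C, head=-1, tape[-2..1]=0100 (head:  ^)
Step 4: in state C at pos -1, read 1 -> (C,1)->write 1,move L,goto B. Now: state=B, head=-2, tape[-3..1]=00100 (head:  ^)
Step 5: in state B at pos -2, read 0 -> (B,0)->write 0,move R,goto A. Now: state=A, head=-1, tape[-3..1]=00100 (head:   ^)
Step 6: in state A at pos -1, read 1 -> (A,1)->write 1,move R,goto B. Now: state=B, head=0, tape[-3..1]=00100 (head:    ^)
Step 7: in state B at pos 0, read 0 -> (B,0)->write 0,move R,goto A. Now: state=A, head=1, tape[-3..2]=001000 (head:     ^)
Step 8: in state A at pos 1, read 0 -> (A,0)->write 0,move L,goto C. Now: state=C, head=0, tape[-3..2]=001000 (head:    ^)
Step 9: in state C at pos 0, read 0 -> (C,0)->write 1,move R,goto A. Now: state=A, head=1, tape[-3..2]=001100 (head:     ^)
Step 10: in state A at pos 1, read 0 -> (A,0)->write 0,move L,goto C. Now: state=C, head=0, tape[-3..2]=001100 (head:    ^)
Step 11: in state C at pos 0, read 1 -> (C,1)->write 1,move L,goto B. Now: state=B, head=-1, tape[-3..2]=001100 (head:   ^)
Step 12: in state B at pos -1, read 1 -> (B,1)->write 0,move L,goto H. Now: state=H, head=-2, tape[-3..2]=000100 (head:  ^)
State H reached at step 12; 12 <= 16 -> yes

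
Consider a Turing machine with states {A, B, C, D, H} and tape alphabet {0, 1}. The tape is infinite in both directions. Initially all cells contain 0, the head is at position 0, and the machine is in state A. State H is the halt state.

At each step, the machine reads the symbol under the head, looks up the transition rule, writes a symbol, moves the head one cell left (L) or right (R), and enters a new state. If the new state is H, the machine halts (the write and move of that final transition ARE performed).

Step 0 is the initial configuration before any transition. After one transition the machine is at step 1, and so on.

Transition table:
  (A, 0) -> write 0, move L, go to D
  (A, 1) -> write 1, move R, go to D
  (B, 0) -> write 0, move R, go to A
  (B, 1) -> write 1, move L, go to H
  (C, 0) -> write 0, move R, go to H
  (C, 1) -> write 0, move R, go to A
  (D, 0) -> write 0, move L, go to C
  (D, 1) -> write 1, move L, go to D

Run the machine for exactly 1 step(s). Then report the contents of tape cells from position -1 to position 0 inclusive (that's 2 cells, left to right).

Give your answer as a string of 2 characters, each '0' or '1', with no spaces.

Answer: 00

Derivation:
Step 1: in state A at pos 0, read 0 -> (A,0)->write 0,move L,goto D. Now: state=D, head=-1, tape[-2..1]=0000 (head:  ^)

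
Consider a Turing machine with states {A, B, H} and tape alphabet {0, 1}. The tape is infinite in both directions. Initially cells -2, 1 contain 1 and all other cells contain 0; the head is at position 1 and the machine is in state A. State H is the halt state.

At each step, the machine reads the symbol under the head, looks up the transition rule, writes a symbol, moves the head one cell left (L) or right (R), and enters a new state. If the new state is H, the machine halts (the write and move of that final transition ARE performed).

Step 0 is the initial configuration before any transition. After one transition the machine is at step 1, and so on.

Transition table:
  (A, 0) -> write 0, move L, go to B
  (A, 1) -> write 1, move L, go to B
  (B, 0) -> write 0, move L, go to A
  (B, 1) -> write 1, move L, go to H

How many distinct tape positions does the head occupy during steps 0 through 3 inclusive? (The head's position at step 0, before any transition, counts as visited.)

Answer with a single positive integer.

Step 1: in state A at pos 1, read 1 -> (A,1)->write 1,move L,goto B. Now: state=B, head=0, tape[-3..2]=010010 (head:    ^)
Step 2: in state B at pos 0, read 0 -> (B,0)->write 0,move L,goto A. Now: state=A, head=-1, tape[-3..2]=010010 (head:   ^)
Step 3: in state A at pos -1, read 0 -> (A,0)->write 0,move L,goto B. Now: state=B, head=-2, tape[-3..2]=010010 (head:  ^)
Head positions at steps 0..3: starting at 1, distinct positions visited = {-2, -1, 0, 1} -> 4 position(s)

Answer: 4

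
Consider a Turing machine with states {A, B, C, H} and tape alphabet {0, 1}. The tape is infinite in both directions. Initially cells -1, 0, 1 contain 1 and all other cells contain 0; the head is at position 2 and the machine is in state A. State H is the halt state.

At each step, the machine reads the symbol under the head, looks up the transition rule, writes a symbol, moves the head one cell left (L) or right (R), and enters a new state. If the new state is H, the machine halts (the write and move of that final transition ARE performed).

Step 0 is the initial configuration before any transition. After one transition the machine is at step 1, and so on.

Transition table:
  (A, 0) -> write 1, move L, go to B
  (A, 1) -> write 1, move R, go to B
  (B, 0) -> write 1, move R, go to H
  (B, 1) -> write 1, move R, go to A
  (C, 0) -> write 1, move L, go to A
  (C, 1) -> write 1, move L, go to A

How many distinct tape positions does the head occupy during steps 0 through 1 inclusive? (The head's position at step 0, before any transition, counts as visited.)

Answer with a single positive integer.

Step 1: in state A at pos 2, read 0 -> (A,0)->write 1,move L,goto B. Now: state=B, head=1, tape[-2..3]=011110 (head:    ^)
Head positions at steps 0..1: starting at 2, distinct positions visited = {1, 2} -> 2 position(s)

Answer: 2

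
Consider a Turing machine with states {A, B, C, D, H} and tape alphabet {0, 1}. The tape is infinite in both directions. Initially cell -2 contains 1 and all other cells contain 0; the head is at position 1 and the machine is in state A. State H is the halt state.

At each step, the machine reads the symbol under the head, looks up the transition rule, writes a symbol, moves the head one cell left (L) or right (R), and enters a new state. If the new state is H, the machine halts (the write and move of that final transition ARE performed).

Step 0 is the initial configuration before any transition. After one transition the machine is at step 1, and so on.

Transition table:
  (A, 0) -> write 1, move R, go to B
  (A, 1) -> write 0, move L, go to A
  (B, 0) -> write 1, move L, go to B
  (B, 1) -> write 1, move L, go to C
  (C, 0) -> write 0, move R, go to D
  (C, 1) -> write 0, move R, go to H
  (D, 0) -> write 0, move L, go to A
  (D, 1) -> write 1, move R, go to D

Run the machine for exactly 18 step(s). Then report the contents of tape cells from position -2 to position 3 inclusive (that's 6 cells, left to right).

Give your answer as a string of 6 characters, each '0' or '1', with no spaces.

Answer: 100000

Derivation:
Step 1: in state A at pos 1, read 0 -> (A,0)->write 1,move R,goto B. Now: state=B, head=2, tape[-3..3]=0100100 (head:      ^)
Step 2: in state B at pos 2, read 0 -> (B,0)->write 1,move L,goto B. Now: state=B, head=1, tape[-3..3]=0100110 (head:     ^)
Step 3: in state B at pos 1, read 1 -> (B,1)->write 1,move L,goto C. Now: state=C, head=0, tape[-3..3]=0100110 (head:    ^)
Step 4: in state C at pos 0, read 0 -> (C,0)->write 0,move R,goto D. Now: state=D, head=1, tape[-3..3]=0100110 (head:     ^)
Step 5: in state D at pos 1, read 1 -> (D,1)->write 1,move R,goto D. Now: state=D, head=2, tape[-3..3]=0100110 (head:      ^)
Step 6: in state D at pos 2, read 1 -> (D,1)->write 1,move R,goto D. Now: state=D, head=3, tape[-3..4]=01001100 (head:       ^)
Step 7: in state D at pos 3, read 0 -> (D,0)->write 0,move L,goto A. Now: state=A, head=2, tape[-3..4]=01001100 (head:      ^)
Step 8: in state A at pos 2, read 1 -> (A,1)->write 0,move L,goto A. Now: state=A, head=1, tape[-3..4]=01001000 (head:     ^)
Step 9: in state A at pos 1, read 1 -> (A,1)->write 0,move L,goto A. Now: state=A, head=0, tape[-3..4]=01000000 (head:    ^)
Step 10: in state A at pos 0, read 0 -> (A,0)->write 1,move R,goto B. Now: state=B, head=1, tape[-3..4]=01010000 (head:     ^)
Step 11: in state B at pos 1, read 0 -> (B,0)->write 1,move L,goto B. Now: state=B, head=0, tape[-3..4]=01011000 (head:    ^)
Step 12: in state B at pos 0, read 1 -> (B,1)->write 1,move L,goto C. Now: state=C, head=-1, tape[-3..4]=01011000 (head:   ^)
Step 13: in state C at pos -1, read 0 -> (C,0)->write 0,move R,goto D. Now: state=D, head=0, tape[-3..4]=01011000 (head:    ^)
Step 14: in state D at pos 0, read 1 -> (D,1)->write 1,move R,goto D. Now: state=D, head=1, tape[-3..4]=01011000 (head:     ^)
Step 15: in state D at pos 1, read 1 -> (D,1)->write 1,move R,goto D. Now: state=D, head=2, tape[-3..4]=01011000 (head:      ^)
Step 16: in state D at pos 2, read 0 -> (D,0)->write 0,move L,goto A. Now: state=A, head=1, tape[-3..4]=01011000 (head:     ^)
Step 17: in state A at pos 1, read 1 -> (A,1)->write 0,move L,goto A. Now: state=A, head=0, tape[-3..4]=01010000 (head:    ^)
Step 18: in state A at pos 0, read 1 -> (A,1)->write 0,move L,goto A. Now: state=A, head=-1, tape[-3..4]=01000000 (head:   ^)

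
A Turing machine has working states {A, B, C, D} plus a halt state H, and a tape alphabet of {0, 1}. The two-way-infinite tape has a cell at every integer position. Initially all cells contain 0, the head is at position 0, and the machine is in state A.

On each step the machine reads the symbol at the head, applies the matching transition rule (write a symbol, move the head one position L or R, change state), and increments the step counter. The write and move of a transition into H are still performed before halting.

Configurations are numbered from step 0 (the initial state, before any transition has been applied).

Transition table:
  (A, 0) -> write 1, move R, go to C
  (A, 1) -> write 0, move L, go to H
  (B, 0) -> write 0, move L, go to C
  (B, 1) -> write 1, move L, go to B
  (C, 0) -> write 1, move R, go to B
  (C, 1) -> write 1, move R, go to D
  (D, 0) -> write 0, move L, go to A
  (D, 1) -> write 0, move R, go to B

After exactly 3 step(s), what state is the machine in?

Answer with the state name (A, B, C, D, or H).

Step 1: in state A at pos 0, read 0 -> (A,0)->write 1,move R,goto C. Now: state=C, head=1, tape[-1..2]=0100 (head:   ^)
Step 2: in state C at pos 1, read 0 -> (C,0)->write 1,move R,goto B. Now: state=B, head=2, tape[-1..3]=01100 (head:    ^)
Step 3: in state B at pos 2, read 0 -> (B,0)->write 0,move L,goto C. Now: state=C, head=1, tape[-1..3]=01100 (head:   ^)

Answer: C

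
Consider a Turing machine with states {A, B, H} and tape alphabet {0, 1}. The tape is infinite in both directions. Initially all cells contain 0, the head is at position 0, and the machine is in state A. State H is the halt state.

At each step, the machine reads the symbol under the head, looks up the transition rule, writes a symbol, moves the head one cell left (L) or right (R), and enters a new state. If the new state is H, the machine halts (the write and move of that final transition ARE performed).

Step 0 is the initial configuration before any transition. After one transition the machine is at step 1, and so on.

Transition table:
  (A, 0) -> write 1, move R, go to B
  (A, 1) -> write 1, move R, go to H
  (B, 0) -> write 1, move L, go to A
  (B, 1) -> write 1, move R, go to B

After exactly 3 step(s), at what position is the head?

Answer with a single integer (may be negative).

Step 1: in state A at pos 0, read 0 -> (A,0)->write 1,move R,goto B. Now: state=B, head=1, tape[-1..2]=0100 (head:   ^)
Step 2: in state B at pos 1, read 0 -> (B,0)->write 1,move L,goto A. Now: state=A, head=0, tape[-1..2]=0110 (head:  ^)
Step 3: in state A at pos 0, read 1 -> (A,1)->write 1,move R,goto H. Now: state=H, head=1, tape[-1..2]=0110 (head:   ^)

Answer: 1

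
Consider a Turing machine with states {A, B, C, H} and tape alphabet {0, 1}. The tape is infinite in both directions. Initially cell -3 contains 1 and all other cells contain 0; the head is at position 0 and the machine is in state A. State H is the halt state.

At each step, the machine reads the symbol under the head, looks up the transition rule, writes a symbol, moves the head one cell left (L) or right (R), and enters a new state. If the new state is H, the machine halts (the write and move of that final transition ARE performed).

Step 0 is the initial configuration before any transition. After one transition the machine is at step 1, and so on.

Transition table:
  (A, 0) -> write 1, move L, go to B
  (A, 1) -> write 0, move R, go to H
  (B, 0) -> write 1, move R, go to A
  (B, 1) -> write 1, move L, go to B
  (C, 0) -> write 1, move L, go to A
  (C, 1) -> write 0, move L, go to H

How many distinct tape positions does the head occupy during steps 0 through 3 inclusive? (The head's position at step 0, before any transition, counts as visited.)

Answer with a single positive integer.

Answer: 3

Derivation:
Step 1: in state A at pos 0, read 0 -> (A,0)->write 1,move L,goto B. Now: state=B, head=-1, tape[-4..1]=010010 (head:    ^)
Step 2: in state B at pos -1, read 0 -> (B,0)->write 1,move R,goto A. Now: state=A, head=0, tape[-4..1]=010110 (head:     ^)
Step 3: in state A at pos 0, read 1 -> (A,1)->write 0,move R,goto H. Now: state=H, head=1, tape[-4..2]=0101000 (head:      ^)
Head positions at steps 0..3: starting at 0, distinct positions visited = {-1, 0, 1} -> 3 position(s)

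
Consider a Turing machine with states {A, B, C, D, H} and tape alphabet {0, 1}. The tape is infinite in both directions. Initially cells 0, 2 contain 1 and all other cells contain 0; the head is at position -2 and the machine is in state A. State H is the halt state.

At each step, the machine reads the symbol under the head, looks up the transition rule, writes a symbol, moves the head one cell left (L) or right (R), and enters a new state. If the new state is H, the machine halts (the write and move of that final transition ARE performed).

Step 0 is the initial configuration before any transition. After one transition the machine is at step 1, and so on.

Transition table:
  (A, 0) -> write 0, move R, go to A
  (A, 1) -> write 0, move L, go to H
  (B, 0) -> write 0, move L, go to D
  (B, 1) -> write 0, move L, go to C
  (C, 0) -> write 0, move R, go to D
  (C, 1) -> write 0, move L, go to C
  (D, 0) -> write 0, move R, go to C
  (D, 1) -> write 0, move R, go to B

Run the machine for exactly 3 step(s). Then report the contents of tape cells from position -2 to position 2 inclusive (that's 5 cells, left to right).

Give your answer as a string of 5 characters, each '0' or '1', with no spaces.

Answer: 00001

Derivation:
Step 1: in state A at pos -2, read 0 -> (A,0)->write 0,move R,goto A. Now: state=A, head=-1, tape[-3..3]=0001010 (head:   ^)
Step 2: in state A at pos -1, read 0 -> (A,0)->write 0,move R,goto A. Now: state=A, head=0, tape[-3..3]=0001010 (head:    ^)
Step 3: in state A at pos 0, read 1 -> (A,1)->write 0,move L,goto H. Now: state=H, head=-1, tape[-3..3]=0000010 (head:   ^)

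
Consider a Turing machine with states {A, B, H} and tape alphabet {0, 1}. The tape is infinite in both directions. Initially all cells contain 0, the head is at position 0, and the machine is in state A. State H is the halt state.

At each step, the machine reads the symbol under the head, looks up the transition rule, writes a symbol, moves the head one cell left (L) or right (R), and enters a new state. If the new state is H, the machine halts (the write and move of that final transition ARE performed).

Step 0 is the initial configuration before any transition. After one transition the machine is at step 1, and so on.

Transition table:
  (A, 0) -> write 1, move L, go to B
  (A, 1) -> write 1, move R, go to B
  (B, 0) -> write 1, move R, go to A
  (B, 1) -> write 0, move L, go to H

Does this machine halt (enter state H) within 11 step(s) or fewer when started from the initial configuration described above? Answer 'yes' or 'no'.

Answer: yes

Derivation:
Step 1: in state A at pos 0, read 0 -> (A,0)->write 1,move L,goto B. Now: state=B, head=-1, tape[-2..1]=0010 (head:  ^)
Step 2: in state B at pos -1, read 0 -> (B,0)->write 1,move R,goto A. Now: state=A, head=0, tape[-2..1]=0110 (head:   ^)
Step 3: in state A at pos 0, read 1 -> (A,1)->write 1,move R,goto B. Now: state=B, head=1, tape[-2..2]=01100 (head:    ^)
Step 4: in state B at pos 1, read 0 -> (B,0)->write 1,move R,goto A. Now: state=A, head=2, tape[-2..3]=011100 (head:     ^)
Step 5: in state A at pos 2, read 0 -> (A,0)->write 1,move L,goto B. Now: state=B, head=1, tape[-2..3]=011110 (head:    ^)
Step 6: in state B at pos 1, read 1 -> (B,1)->write 0,move L,goto H. Now: state=H, head=0, tape[-2..3]=011010 (head:   ^)
State H reached at step 6; 6 <= 11 -> yes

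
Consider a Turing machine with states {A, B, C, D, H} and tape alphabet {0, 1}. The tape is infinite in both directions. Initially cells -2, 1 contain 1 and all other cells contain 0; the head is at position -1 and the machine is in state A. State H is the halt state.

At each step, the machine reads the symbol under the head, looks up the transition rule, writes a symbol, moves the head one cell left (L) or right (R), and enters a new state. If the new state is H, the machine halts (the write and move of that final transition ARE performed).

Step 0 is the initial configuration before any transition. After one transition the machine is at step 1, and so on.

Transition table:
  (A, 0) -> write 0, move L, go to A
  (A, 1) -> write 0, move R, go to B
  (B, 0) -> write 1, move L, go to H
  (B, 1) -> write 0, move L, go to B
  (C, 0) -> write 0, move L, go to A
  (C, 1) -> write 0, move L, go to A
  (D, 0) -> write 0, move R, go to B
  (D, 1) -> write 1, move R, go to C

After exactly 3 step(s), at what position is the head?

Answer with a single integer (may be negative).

Answer: -2

Derivation:
Step 1: in state A at pos -1, read 0 -> (A,0)->write 0,move L,goto A. Now: state=A, head=-2, tape[-3..2]=010010 (head:  ^)
Step 2: in state A at pos -2, read 1 -> (A,1)->write 0,move R,goto B. Now: state=B, head=-1, tape[-3..2]=000010 (head:   ^)
Step 3: in state B at pos -1, read 0 -> (B,0)->write 1,move L,goto H. Now: state=H, head=-2, tape[-3..2]=001010 (head:  ^)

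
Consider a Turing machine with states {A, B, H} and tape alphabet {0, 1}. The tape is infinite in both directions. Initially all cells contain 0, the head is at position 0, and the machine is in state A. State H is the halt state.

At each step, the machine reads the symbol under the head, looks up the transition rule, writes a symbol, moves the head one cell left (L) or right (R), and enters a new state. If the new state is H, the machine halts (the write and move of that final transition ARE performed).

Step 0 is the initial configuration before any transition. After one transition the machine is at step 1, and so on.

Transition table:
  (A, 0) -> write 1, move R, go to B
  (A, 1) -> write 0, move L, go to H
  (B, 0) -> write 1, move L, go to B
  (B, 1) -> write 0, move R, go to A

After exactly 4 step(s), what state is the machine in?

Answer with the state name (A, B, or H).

Step 1: in state A at pos 0, read 0 -> (A,0)->write 1,move R,goto B. Now: state=B, head=1, tape[-1..2]=0100 (head:   ^)
Step 2: in state B at pos 1, read 0 -> (B,0)->write 1,move L,goto B. Now: state=B, head=0, tape[-1..2]=0110 (head:  ^)
Step 3: in state B at pos 0, read 1 -> (B,1)->write 0,move R,goto A. Now: state=A, head=1, tape[-1..2]=0010 (head:   ^)
Step 4: in state A at pos 1, read 1 -> (A,1)->write 0,move L,goto H. Now: state=H, head=0, tape[-1..2]=0000 (head:  ^)

Answer: H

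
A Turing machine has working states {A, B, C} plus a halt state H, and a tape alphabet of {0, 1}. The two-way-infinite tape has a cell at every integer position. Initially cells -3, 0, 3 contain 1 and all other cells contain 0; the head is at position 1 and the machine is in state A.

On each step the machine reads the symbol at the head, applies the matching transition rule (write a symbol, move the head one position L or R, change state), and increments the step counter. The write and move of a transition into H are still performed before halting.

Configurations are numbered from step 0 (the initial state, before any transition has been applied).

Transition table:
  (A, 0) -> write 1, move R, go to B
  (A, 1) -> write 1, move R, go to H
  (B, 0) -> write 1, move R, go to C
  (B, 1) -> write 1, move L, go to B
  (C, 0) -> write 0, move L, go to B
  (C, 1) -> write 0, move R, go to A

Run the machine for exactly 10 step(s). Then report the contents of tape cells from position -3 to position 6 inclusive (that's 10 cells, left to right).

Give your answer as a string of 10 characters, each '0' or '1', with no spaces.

Step 1: in state A at pos 1, read 0 -> (A,0)->write 1,move R,goto B. Now: state=B, head=2, tape[-4..4]=010011010 (head:       ^)
Step 2: in state B at pos 2, read 0 -> (B,0)->write 1,move R,goto C. Now: state=C, head=3, tape[-4..4]=010011110 (head:        ^)
Step 3: in state C at pos 3, read 1 -> (C,1)->write 0,move R,goto A. Now: state=A, head=4, tape[-4..5]=0100111000 (head:         ^)
Step 4: in state A at pos 4, read 0 -> (A,0)->write 1,move R,goto B. Now: state=B, head=5, tape[-4..6]=01001110100 (head:          ^)
Step 5: in state B at pos 5, read 0 -> (B,0)->write 1,move R,goto C. Now: state=C, head=6, tape[-4..7]=010011101100 (head:           ^)
Step 6: in state C at pos 6, read 0 -> (C,0)->write 0,move L,goto B. Now: state=B, head=5, tape[-4..7]=010011101100 (head:          ^)
Step 7: in state B at pos 5, read 1 -> (B,1)->write 1,move L,goto B. Now: state=B, head=4, tape[-4..7]=010011101100 (head:         ^)
Step 8: in state B at pos 4, read 1 -> (B,1)->write 1,move L,goto B. Now: state=B, head=3, tape[-4..7]=010011101100 (head:        ^)
Step 9: in state B at pos 3, read 0 -> (B,0)->write 1,move R,goto C. Now: state=C, head=4, tape[-4..7]=010011111100 (head:         ^)
Step 10: in state C at pos 4, read 1 -> (C,1)->write 0,move R,goto A. Now: state=A, head=5, tape[-4..7]=010011110100 (head:          ^)

Answer: 1001111010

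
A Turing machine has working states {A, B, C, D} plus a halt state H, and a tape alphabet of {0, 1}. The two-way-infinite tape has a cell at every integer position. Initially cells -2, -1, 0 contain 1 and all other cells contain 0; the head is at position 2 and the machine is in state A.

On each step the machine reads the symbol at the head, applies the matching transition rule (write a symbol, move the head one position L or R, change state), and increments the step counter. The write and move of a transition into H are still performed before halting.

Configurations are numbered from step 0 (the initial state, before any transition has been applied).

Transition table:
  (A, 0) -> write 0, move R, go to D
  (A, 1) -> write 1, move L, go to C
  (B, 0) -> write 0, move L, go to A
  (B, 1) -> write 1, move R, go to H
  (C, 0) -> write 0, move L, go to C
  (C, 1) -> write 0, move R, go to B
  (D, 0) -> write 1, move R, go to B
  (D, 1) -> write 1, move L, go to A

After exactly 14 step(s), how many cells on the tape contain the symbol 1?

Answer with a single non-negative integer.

Step 1: in state A at pos 2, read 0 -> (A,0)->write 0,move R,goto D. Now: state=D, head=3, tape[-3..4]=01110000 (head:       ^)
Step 2: in state D at pos 3, read 0 -> (D,0)->write 1,move R,goto B. Now: state=B, head=4, tape[-3..5]=011100100 (head:        ^)
Step 3: in state B at pos 4, read 0 -> (B,0)->write 0,move L,goto A. Now: state=A, head=3, tape[-3..5]=011100100 (head:       ^)
Step 4: in state A at pos 3, read 1 -> (A,1)->write 1,move L,goto C. Now: state=C, head=2, tape[-3..5]=011100100 (head:      ^)
Step 5: in state C at pos 2, read 0 -> (C,0)->write 0,move L,goto C. Now: state=C, head=1, tape[-3..5]=011100100 (head:     ^)
Step 6: in state C at pos 1, read 0 -> (C,0)->write 0,move L,goto C. Now: state=C, head=0, tape[-3..5]=011100100 (head:    ^)
Step 7: in state C at pos 0, read 1 -> (C,1)->write 0,move R,goto B. Now: state=B, head=1, tape[-3..5]=011000100 (head:     ^)
Step 8: in state B at pos 1, read 0 -> (B,0)->write 0,move L,goto A. Now: state=A, head=0, tape[-3..5]=011000100 (head:    ^)
Step 9: in state A at pos 0, read 0 -> (A,0)->write 0,move R,goto D. Now: state=D, head=1, tape[-3..5]=011000100 (head:     ^)
Step 10: in state D at pos 1, read 0 -> (D,0)->write 1,move R,goto B. Now: state=B, head=2, tape[-3..5]=011010100 (head:      ^)
Step 11: in state B at pos 2, read 0 -> (B,0)->write 0,move L,goto A. Now: state=A, head=1, tape[-3..5]=011010100 (head:     ^)
Step 12: in state A at pos 1, read 1 -> (A,1)->write 1,move L,goto C. Now: state=C, head=0, tape[-3..5]=011010100 (head:    ^)
Step 13: in state C at pos 0, read 0 -> (C,0)->write 0,move L,goto C. Now: state=C, head=-1, tape[-3..5]=011010100 (head:   ^)
Step 14: in state C at pos -1, read 1 -> (C,1)->write 0,move R,goto B. Now: state=B, head=0, tape[-3..5]=010010100 (head:    ^)
Cells containing 1 after step 14: {-2, 1, 3} -> 3 cell(s)

Answer: 3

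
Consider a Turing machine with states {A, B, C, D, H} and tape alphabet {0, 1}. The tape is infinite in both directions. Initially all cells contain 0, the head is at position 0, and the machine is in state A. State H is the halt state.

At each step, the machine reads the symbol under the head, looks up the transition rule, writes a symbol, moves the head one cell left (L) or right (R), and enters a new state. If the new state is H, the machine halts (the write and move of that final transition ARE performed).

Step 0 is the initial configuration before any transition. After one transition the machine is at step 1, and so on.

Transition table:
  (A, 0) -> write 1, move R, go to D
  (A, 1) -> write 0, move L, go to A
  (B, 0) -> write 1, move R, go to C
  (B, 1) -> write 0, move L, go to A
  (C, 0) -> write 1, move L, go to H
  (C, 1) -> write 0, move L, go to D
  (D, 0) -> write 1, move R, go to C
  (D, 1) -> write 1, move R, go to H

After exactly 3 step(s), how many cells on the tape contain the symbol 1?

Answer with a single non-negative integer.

Answer: 3

Derivation:
Step 1: in state A at pos 0, read 0 -> (A,0)->write 1,move R,goto D. Now: state=D, head=1, tape[-1..2]=0100 (head:   ^)
Step 2: in state D at pos 1, read 0 -> (D,0)->write 1,move R,goto C. Now: state=C, head=2, tape[-1..3]=01100 (head:    ^)
Step 3: in state C at pos 2, read 0 -> (C,0)->write 1,move L,goto H. Now: state=H, head=1, tape[-1..3]=01110 (head:   ^)
Cells containing 1 after step 3: {0, 1, 2} -> 3 cell(s)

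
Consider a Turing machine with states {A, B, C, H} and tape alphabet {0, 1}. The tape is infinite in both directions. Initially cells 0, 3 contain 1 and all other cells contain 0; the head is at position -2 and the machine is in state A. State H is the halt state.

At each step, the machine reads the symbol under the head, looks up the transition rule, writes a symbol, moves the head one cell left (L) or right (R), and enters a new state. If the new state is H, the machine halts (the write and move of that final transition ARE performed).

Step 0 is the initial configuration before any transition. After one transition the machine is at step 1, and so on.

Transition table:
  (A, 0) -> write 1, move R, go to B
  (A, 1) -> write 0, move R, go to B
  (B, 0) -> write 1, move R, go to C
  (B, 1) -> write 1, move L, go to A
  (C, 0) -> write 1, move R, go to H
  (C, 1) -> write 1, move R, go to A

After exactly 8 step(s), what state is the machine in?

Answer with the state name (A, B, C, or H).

Answer: C

Derivation:
Step 1: in state A at pos -2, read 0 -> (A,0)->write 1,move R,goto B. Now: state=B, head=-1, tape[-3..4]=01010010 (head:   ^)
Step 2: in state B at pos -1, read 0 -> (B,0)->write 1,move R,goto C. Now: state=C, head=0, tape[-3..4]=01110010 (head:    ^)
Step 3: in state C at pos 0, read 1 -> (C,1)->write 1,move R,goto A. Now: state=A, head=1, tape[-3..4]=01110010 (head:     ^)
Step 4: in state A at pos 1, read 0 -> (A,0)->write 1,move R,goto B. Now: state=B, head=2, tape[-3..4]=01111010 (head:      ^)
Step 5: in state B at pos 2, read 0 -> (B,0)->write 1,move R,goto C. Now: state=C, head=3, tape[-3..4]=01111110 (head:       ^)
Step 6: in state C at pos 3, read 1 -> (C,1)->write 1,move R,goto A. Now: state=A, head=4, tape[-3..5]=011111100 (head:        ^)
Step 7: in state A at pos 4, read 0 -> (A,0)->write 1,move R,goto B. Now: state=B, head=5, tape[-3..6]=0111111100 (head:         ^)
Step 8: in state B at pos 5, read 0 -> (B,0)->write 1,move R,goto C. Now: state=C, head=6, tape[-3..7]=01111111100 (head:          ^)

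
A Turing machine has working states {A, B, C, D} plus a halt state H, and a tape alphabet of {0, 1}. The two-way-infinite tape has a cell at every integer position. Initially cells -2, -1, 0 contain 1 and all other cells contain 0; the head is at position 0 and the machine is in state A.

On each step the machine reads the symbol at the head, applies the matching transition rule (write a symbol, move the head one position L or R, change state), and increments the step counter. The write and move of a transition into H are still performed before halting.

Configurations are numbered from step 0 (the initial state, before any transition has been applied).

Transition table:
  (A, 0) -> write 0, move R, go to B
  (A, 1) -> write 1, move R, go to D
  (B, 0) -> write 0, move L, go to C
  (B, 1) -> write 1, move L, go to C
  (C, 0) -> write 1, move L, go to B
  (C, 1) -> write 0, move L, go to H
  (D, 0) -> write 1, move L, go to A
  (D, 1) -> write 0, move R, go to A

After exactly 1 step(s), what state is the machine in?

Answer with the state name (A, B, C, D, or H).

Step 1: in state A at pos 0, read 1 -> (A,1)->write 1,move R,goto D. Now: state=D, head=1, tape[-3..2]=011100 (head:     ^)

Answer: D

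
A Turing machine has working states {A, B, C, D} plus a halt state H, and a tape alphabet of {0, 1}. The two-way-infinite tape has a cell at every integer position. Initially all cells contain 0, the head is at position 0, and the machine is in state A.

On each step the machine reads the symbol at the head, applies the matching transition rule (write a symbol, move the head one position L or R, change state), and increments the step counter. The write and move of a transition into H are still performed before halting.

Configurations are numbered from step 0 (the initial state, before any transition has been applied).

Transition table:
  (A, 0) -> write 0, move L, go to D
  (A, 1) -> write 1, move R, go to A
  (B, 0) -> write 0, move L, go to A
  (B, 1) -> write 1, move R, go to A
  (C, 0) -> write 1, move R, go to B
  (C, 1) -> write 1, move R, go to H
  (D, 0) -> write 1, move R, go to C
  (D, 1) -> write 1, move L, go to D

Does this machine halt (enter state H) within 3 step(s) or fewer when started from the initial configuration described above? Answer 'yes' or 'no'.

Step 1: in state A at pos 0, read 0 -> (A,0)->write 0,move L,goto D. Now: state=D, head=-1, tape[-2..1]=0000 (head:  ^)
Step 2: in state D at pos -1, read 0 -> (D,0)->write 1,move R,goto C. Now: state=C, head=0, tape[-2..1]=0100 (head:   ^)
Step 3: in state C at pos 0, read 0 -> (C,0)->write 1,move R,goto B. Now: state=B, head=1, tape[-2..2]=01100 (head:    ^)
After 3 step(s): state = B (not H) -> not halted within 3 -> no

Answer: no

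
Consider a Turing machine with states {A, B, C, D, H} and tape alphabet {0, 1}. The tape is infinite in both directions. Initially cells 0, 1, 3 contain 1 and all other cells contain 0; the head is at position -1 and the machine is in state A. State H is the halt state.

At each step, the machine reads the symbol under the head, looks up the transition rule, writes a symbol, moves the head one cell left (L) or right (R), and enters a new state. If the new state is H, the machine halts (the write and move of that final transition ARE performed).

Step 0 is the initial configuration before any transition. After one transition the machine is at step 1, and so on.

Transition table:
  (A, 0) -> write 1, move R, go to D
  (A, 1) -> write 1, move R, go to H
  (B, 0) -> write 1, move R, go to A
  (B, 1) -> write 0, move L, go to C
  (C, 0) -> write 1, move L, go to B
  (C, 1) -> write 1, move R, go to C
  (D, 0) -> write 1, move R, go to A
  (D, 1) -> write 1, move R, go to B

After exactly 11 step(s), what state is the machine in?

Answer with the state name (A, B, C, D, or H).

Answer: A

Derivation:
Step 1: in state A at pos -1, read 0 -> (A,0)->write 1,move R,goto D. Now: state=D, head=0, tape[-2..4]=0111010 (head:   ^)
Step 2: in state D at pos 0, read 1 -> (D,1)->write 1,move R,goto B. Now: state=B, head=1, tape[-2..4]=0111010 (head:    ^)
Step 3: in state B at pos 1, read 1 -> (B,1)->write 0,move L,goto C. Now: state=C, head=0, tape[-2..4]=0110010 (head:   ^)
Step 4: in state C at pos 0, read 1 -> (C,1)->write 1,move R,goto C. Now: state=C, head=1, tape[-2..4]=0110010 (head:    ^)
Step 5: in state C at pos 1, read 0 -> (C,0)->write 1,move L,goto B. Now: state=B, head=0, tape[-2..4]=0111010 (head:   ^)
Step 6: in state B at pos 0, read 1 -> (B,1)->write 0,move L,goto C. Now: state=C, head=-1, tape[-2..4]=0101010 (head:  ^)
Step 7: in state C at pos -1, read 1 -> (C,1)->write 1,move R,goto C. Now: state=C, head=0, tape[-2..4]=0101010 (head:   ^)
Step 8: in state C at pos 0, read 0 -> (C,0)->write 1,move L,goto B. Now: state=B, head=-1, tape[-2..4]=0111010 (head:  ^)
Step 9: in state B at pos -1, read 1 -> (B,1)->write 0,move L,goto C. Now: state=C, head=-2, tape[-3..4]=00011010 (head:  ^)
Step 10: in state C at pos -2, read 0 -> (C,0)->write 1,move L,goto B. Now: state=B, head=-3, tape[-4..4]=001011010 (head:  ^)
Step 11: in state B at pos -3, read 0 -> (B,0)->write 1,move R,goto A. Now: state=A, head=-2, tape[-4..4]=011011010 (head:   ^)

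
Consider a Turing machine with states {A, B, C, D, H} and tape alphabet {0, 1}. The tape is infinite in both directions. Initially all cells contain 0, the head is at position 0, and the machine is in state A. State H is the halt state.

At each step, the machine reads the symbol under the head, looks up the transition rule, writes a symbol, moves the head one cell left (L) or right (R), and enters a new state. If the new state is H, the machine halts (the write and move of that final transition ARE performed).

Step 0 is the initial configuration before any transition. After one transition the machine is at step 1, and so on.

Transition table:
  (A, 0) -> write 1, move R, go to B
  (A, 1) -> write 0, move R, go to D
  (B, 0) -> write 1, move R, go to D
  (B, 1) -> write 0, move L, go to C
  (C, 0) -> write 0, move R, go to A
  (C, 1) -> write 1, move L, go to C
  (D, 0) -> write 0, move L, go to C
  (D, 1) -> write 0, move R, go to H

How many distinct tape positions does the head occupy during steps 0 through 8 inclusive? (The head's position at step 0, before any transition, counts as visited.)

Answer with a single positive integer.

Step 1: in state A at pos 0, read 0 -> (A,0)->write 1,move R,goto B. Now: state=B, head=1, tape[-1..2]=0100 (head:   ^)
Step 2: in state B at pos 1, read 0 -> (B,0)->write 1,move R,goto D. Now: state=D, head=2, tape[-1..3]=01100 (head:    ^)
Step 3: in state D at pos 2, read 0 -> (D,0)->write 0,move L,goto C. Now: state=C, head=1, tape[-1..3]=01100 (head:   ^)
Step 4: in state C at pos 1, read 1 -> (C,1)->write 1,move L,goto C. Now: state=C, head=0, tape[-1..3]=01100 (head:  ^)
Step 5: in state C at pos 0, read 1 -> (C,1)->write 1,move L,goto C. Now: state=C, head=-1, tape[-2..3]=001100 (head:  ^)
Step 6: in state C at pos -1, read 0 -> (C,0)->write 0,move R,goto A. Now: state=A, head=0, tape[-2..3]=001100 (head:   ^)
Step 7: in state A at pos 0, read 1 -> (A,1)->write 0,move R,goto D. Now: state=D, head=1, tape[-2..3]=000100 (head:    ^)
Step 8: in state D at pos 1, read 1 -> (D,1)->write 0,move R,goto H. Now: state=H, head=2, tape[-2..3]=000000 (head:     ^)
Head positions at steps 0..8: starting at 0, distinct positions visited = {-1, 0, 1, 2} -> 4 position(s)

Answer: 4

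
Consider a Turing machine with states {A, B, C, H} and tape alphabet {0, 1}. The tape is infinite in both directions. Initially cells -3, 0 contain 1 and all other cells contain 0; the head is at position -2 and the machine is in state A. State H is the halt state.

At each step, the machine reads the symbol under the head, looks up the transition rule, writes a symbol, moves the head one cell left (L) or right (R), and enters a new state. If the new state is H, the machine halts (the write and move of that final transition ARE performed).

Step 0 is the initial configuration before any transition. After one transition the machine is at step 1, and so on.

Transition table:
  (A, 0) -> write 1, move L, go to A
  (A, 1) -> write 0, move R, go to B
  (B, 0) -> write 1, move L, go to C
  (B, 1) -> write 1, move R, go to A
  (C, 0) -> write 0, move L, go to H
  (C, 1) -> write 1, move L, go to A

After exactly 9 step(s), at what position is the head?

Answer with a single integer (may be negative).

Answer: -1

Derivation:
Step 1: in state A at pos -2, read 0 -> (A,0)->write 1,move L,goto A. Now: state=A, head=-3, tape[-4..1]=011010 (head:  ^)
Step 2: in state A at pos -3, read 1 -> (A,1)->write 0,move R,goto B. Now: state=B, head=-2, tape[-4..1]=001010 (head:   ^)
Step 3: in state B at pos -2, read 1 -> (B,1)->write 1,move R,goto A. Now: state=A, head=-1, tape[-4..1]=001010 (head:    ^)
Step 4: in state A at pos -1, read 0 -> (A,0)->write 1,move L,goto A. Now: state=A, head=-2, tape[-4..1]=001110 (head:   ^)
Step 5: in state A at pos -2, read 1 -> (A,1)->write 0,move R,goto B. Now: state=B, head=-1, tape[-4..1]=000110 (head:    ^)
Step 6: in state B at pos -1, read 1 -> (B,1)->write 1,move R,goto A. Now: state=A, head=0, tape[-4..1]=000110 (head:     ^)
Step 7: in state A at pos 0, read 1 -> (A,1)->write 0,move R,goto B. Now: state=B, head=1, tape[-4..2]=0001000 (head:      ^)
Step 8: in state B at pos 1, read 0 -> (B,0)->write 1,move L,goto C. Now: state=C, head=0, tape[-4..2]=0001010 (head:     ^)
Step 9: in state C at pos 0, read 0 -> (C,0)->write 0,move L,goto H. Now: state=H, head=-1, tape[-4..2]=0001010 (head:    ^)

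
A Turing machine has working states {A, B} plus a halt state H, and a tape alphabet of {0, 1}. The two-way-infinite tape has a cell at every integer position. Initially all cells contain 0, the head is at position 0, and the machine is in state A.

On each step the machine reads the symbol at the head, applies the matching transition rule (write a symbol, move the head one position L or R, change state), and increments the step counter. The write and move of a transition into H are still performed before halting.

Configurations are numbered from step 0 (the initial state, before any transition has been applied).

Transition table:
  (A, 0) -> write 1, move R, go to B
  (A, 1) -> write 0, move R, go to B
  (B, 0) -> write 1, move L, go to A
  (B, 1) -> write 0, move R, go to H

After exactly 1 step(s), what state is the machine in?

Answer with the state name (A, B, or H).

Step 1: in state A at pos 0, read 0 -> (A,0)->write 1,move R,goto B. Now: state=B, head=1, tape[-1..2]=0100 (head:   ^)

Answer: B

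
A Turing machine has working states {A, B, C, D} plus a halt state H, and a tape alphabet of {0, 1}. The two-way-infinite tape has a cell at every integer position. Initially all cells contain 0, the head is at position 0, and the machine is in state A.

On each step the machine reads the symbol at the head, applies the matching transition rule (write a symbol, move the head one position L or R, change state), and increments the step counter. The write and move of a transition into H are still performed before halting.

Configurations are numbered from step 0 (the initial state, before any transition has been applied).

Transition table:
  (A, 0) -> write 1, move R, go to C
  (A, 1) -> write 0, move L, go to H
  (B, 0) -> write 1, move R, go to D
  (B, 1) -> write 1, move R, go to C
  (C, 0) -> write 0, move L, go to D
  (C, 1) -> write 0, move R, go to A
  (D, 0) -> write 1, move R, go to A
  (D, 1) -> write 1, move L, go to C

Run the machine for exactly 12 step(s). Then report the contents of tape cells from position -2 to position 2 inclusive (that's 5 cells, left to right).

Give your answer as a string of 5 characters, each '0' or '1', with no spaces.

Step 1: in state A at pos 0, read 0 -> (A,0)->write 1,move R,goto C. Now: state=C, head=1, tape[-1..2]=0100 (head:   ^)
Step 2: in state C at pos 1, read 0 -> (C,0)->write 0,move L,goto D. Now: state=D, head=0, tape[-1..2]=0100 (head:  ^)
Step 3: in state D at pos 0, read 1 -> (D,1)->write 1,move L,goto C. Now: state=C, head=-1, tape[-2..2]=00100 (head:  ^)
Step 4: in state C at pos -1, read 0 -> (C,0)->write 0,move L,goto D. Now: state=D, head=-2, tape[-3..2]=000100 (head:  ^)
Step 5: in state D at pos -2, read 0 -> (D,0)->write 1,move R,goto A. Now: state=A, head=-1, tape[-3..2]=010100 (head:   ^)
Step 6: in state A at pos -1, read 0 -> (A,0)->write 1,move R,goto C. Now: state=C, head=0, tape[-3..2]=011100 (head:    ^)
Step 7: in state C at pos 0, read 1 -> (C,1)->write 0,move R,goto A. Now: state=A, head=1, tape[-3..2]=011000 (head:     ^)
Step 8: in state A at pos 1, read 0 -> (A,0)->write 1,move R,goto C. Now: state=C, head=2, tape[-3..3]=0110100 (head:      ^)
Step 9: in state C at pos 2, read 0 -> (C,0)->write 0,move L,goto D. Now: state=D, head=1, tape[-3..3]=0110100 (head:     ^)
Step 10: in state D at pos 1, read 1 -> (D,1)->write 1,move L,goto C. Now: state=C, head=0, tape[-3..3]=0110100 (head:    ^)
Step 11: in state C at pos 0, read 0 -> (C,0)->write 0,move L,goto D. Now: state=D, head=-1, tape[-3..3]=0110100 (head:   ^)
Step 12: in state D at pos -1, read 1 -> (D,1)->write 1,move L,goto C. Now: state=C, head=-2, tape[-3..3]=0110100 (head:  ^)

Answer: 11010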